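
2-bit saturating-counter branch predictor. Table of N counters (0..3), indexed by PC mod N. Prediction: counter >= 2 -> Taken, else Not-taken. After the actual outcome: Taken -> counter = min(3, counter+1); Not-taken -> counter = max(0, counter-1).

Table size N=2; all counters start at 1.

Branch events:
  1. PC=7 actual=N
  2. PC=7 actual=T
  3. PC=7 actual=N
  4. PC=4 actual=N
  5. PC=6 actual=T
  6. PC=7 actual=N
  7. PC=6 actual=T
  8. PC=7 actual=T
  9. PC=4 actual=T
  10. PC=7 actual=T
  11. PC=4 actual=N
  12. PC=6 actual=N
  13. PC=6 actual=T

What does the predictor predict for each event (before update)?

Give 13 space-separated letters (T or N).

Ev 1: PC=7 idx=1 pred=N actual=N -> ctr[1]=0
Ev 2: PC=7 idx=1 pred=N actual=T -> ctr[1]=1
Ev 3: PC=7 idx=1 pred=N actual=N -> ctr[1]=0
Ev 4: PC=4 idx=0 pred=N actual=N -> ctr[0]=0
Ev 5: PC=6 idx=0 pred=N actual=T -> ctr[0]=1
Ev 6: PC=7 idx=1 pred=N actual=N -> ctr[1]=0
Ev 7: PC=6 idx=0 pred=N actual=T -> ctr[0]=2
Ev 8: PC=7 idx=1 pred=N actual=T -> ctr[1]=1
Ev 9: PC=4 idx=0 pred=T actual=T -> ctr[0]=3
Ev 10: PC=7 idx=1 pred=N actual=T -> ctr[1]=2
Ev 11: PC=4 idx=0 pred=T actual=N -> ctr[0]=2
Ev 12: PC=6 idx=0 pred=T actual=N -> ctr[0]=1
Ev 13: PC=6 idx=0 pred=N actual=T -> ctr[0]=2

Answer: N N N N N N N N T N T T N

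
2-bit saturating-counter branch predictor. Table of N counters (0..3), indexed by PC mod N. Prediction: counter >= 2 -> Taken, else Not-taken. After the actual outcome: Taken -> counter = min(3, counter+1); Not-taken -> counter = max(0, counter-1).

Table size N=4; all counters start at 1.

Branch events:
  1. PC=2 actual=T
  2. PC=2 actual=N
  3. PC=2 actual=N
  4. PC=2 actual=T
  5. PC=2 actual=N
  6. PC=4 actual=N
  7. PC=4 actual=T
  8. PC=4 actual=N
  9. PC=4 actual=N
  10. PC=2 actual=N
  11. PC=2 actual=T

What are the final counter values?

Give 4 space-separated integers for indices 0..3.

Ev 1: PC=2 idx=2 pred=N actual=T -> ctr[2]=2
Ev 2: PC=2 idx=2 pred=T actual=N -> ctr[2]=1
Ev 3: PC=2 idx=2 pred=N actual=N -> ctr[2]=0
Ev 4: PC=2 idx=2 pred=N actual=T -> ctr[2]=1
Ev 5: PC=2 idx=2 pred=N actual=N -> ctr[2]=0
Ev 6: PC=4 idx=0 pred=N actual=N -> ctr[0]=0
Ev 7: PC=4 idx=0 pred=N actual=T -> ctr[0]=1
Ev 8: PC=4 idx=0 pred=N actual=N -> ctr[0]=0
Ev 9: PC=4 idx=0 pred=N actual=N -> ctr[0]=0
Ev 10: PC=2 idx=2 pred=N actual=N -> ctr[2]=0
Ev 11: PC=2 idx=2 pred=N actual=T -> ctr[2]=1

Answer: 0 1 1 1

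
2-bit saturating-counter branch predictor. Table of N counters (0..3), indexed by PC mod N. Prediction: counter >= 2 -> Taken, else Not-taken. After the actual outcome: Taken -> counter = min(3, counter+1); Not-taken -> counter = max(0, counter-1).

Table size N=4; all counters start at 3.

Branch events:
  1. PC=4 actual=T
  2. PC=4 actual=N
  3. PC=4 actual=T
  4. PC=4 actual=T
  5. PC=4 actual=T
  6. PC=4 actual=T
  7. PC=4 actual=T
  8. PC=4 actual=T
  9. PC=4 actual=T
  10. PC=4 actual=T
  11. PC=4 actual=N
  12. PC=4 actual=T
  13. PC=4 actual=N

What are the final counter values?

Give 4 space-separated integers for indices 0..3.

Answer: 2 3 3 3

Derivation:
Ev 1: PC=4 idx=0 pred=T actual=T -> ctr[0]=3
Ev 2: PC=4 idx=0 pred=T actual=N -> ctr[0]=2
Ev 3: PC=4 idx=0 pred=T actual=T -> ctr[0]=3
Ev 4: PC=4 idx=0 pred=T actual=T -> ctr[0]=3
Ev 5: PC=4 idx=0 pred=T actual=T -> ctr[0]=3
Ev 6: PC=4 idx=0 pred=T actual=T -> ctr[0]=3
Ev 7: PC=4 idx=0 pred=T actual=T -> ctr[0]=3
Ev 8: PC=4 idx=0 pred=T actual=T -> ctr[0]=3
Ev 9: PC=4 idx=0 pred=T actual=T -> ctr[0]=3
Ev 10: PC=4 idx=0 pred=T actual=T -> ctr[0]=3
Ev 11: PC=4 idx=0 pred=T actual=N -> ctr[0]=2
Ev 12: PC=4 idx=0 pred=T actual=T -> ctr[0]=3
Ev 13: PC=4 idx=0 pred=T actual=N -> ctr[0]=2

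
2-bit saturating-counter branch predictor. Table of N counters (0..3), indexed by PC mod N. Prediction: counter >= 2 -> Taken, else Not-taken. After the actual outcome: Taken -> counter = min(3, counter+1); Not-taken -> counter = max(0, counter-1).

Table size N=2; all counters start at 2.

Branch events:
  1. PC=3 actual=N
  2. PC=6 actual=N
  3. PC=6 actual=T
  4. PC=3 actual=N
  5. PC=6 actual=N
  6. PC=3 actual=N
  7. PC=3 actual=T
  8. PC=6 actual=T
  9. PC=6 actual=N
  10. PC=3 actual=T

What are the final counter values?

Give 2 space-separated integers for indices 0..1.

Answer: 1 2

Derivation:
Ev 1: PC=3 idx=1 pred=T actual=N -> ctr[1]=1
Ev 2: PC=6 idx=0 pred=T actual=N -> ctr[0]=1
Ev 3: PC=6 idx=0 pred=N actual=T -> ctr[0]=2
Ev 4: PC=3 idx=1 pred=N actual=N -> ctr[1]=0
Ev 5: PC=6 idx=0 pred=T actual=N -> ctr[0]=1
Ev 6: PC=3 idx=1 pred=N actual=N -> ctr[1]=0
Ev 7: PC=3 idx=1 pred=N actual=T -> ctr[1]=1
Ev 8: PC=6 idx=0 pred=N actual=T -> ctr[0]=2
Ev 9: PC=6 idx=0 pred=T actual=N -> ctr[0]=1
Ev 10: PC=3 idx=1 pred=N actual=T -> ctr[1]=2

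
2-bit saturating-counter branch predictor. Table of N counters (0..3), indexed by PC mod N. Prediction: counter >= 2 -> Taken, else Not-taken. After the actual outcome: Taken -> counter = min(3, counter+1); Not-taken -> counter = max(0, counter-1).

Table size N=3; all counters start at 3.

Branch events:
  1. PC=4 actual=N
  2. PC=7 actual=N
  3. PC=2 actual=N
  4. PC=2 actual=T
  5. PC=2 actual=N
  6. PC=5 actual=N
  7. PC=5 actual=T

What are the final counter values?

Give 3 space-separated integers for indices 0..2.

Answer: 3 1 2

Derivation:
Ev 1: PC=4 idx=1 pred=T actual=N -> ctr[1]=2
Ev 2: PC=7 idx=1 pred=T actual=N -> ctr[1]=1
Ev 3: PC=2 idx=2 pred=T actual=N -> ctr[2]=2
Ev 4: PC=2 idx=2 pred=T actual=T -> ctr[2]=3
Ev 5: PC=2 idx=2 pred=T actual=N -> ctr[2]=2
Ev 6: PC=5 idx=2 pred=T actual=N -> ctr[2]=1
Ev 7: PC=5 idx=2 pred=N actual=T -> ctr[2]=2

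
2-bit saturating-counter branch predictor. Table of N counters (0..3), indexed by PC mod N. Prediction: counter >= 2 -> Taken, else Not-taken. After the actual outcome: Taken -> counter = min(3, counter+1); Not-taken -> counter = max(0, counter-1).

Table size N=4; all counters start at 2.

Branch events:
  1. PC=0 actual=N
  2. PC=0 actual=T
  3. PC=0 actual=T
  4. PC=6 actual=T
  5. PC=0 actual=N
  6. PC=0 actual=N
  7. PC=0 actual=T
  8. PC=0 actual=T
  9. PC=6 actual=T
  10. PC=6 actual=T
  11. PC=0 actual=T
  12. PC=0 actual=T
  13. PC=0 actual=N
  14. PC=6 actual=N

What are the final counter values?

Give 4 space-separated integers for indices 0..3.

Answer: 2 2 2 2

Derivation:
Ev 1: PC=0 idx=0 pred=T actual=N -> ctr[0]=1
Ev 2: PC=0 idx=0 pred=N actual=T -> ctr[0]=2
Ev 3: PC=0 idx=0 pred=T actual=T -> ctr[0]=3
Ev 4: PC=6 idx=2 pred=T actual=T -> ctr[2]=3
Ev 5: PC=0 idx=0 pred=T actual=N -> ctr[0]=2
Ev 6: PC=0 idx=0 pred=T actual=N -> ctr[0]=1
Ev 7: PC=0 idx=0 pred=N actual=T -> ctr[0]=2
Ev 8: PC=0 idx=0 pred=T actual=T -> ctr[0]=3
Ev 9: PC=6 idx=2 pred=T actual=T -> ctr[2]=3
Ev 10: PC=6 idx=2 pred=T actual=T -> ctr[2]=3
Ev 11: PC=0 idx=0 pred=T actual=T -> ctr[0]=3
Ev 12: PC=0 idx=0 pred=T actual=T -> ctr[0]=3
Ev 13: PC=0 idx=0 pred=T actual=N -> ctr[0]=2
Ev 14: PC=6 idx=2 pred=T actual=N -> ctr[2]=2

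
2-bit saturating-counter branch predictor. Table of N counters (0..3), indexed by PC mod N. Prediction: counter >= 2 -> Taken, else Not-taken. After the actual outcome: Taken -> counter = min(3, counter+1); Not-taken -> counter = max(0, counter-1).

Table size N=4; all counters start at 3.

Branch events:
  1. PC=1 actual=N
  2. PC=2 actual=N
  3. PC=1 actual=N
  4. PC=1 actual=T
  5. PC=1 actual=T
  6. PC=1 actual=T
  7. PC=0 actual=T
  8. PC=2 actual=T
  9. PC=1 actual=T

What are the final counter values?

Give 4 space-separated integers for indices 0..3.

Ev 1: PC=1 idx=1 pred=T actual=N -> ctr[1]=2
Ev 2: PC=2 idx=2 pred=T actual=N -> ctr[2]=2
Ev 3: PC=1 idx=1 pred=T actual=N -> ctr[1]=1
Ev 4: PC=1 idx=1 pred=N actual=T -> ctr[1]=2
Ev 5: PC=1 idx=1 pred=T actual=T -> ctr[1]=3
Ev 6: PC=1 idx=1 pred=T actual=T -> ctr[1]=3
Ev 7: PC=0 idx=0 pred=T actual=T -> ctr[0]=3
Ev 8: PC=2 idx=2 pred=T actual=T -> ctr[2]=3
Ev 9: PC=1 idx=1 pred=T actual=T -> ctr[1]=3

Answer: 3 3 3 3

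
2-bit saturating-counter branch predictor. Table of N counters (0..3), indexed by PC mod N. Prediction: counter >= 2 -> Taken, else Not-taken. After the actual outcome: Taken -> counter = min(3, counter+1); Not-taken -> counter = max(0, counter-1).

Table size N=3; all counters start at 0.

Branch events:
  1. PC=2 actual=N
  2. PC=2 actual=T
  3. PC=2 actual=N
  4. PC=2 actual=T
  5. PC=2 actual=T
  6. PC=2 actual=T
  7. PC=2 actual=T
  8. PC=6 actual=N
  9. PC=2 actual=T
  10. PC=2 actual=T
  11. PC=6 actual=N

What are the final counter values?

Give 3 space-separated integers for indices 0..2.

Ev 1: PC=2 idx=2 pred=N actual=N -> ctr[2]=0
Ev 2: PC=2 idx=2 pred=N actual=T -> ctr[2]=1
Ev 3: PC=2 idx=2 pred=N actual=N -> ctr[2]=0
Ev 4: PC=2 idx=2 pred=N actual=T -> ctr[2]=1
Ev 5: PC=2 idx=2 pred=N actual=T -> ctr[2]=2
Ev 6: PC=2 idx=2 pred=T actual=T -> ctr[2]=3
Ev 7: PC=2 idx=2 pred=T actual=T -> ctr[2]=3
Ev 8: PC=6 idx=0 pred=N actual=N -> ctr[0]=0
Ev 9: PC=2 idx=2 pred=T actual=T -> ctr[2]=3
Ev 10: PC=2 idx=2 pred=T actual=T -> ctr[2]=3
Ev 11: PC=6 idx=0 pred=N actual=N -> ctr[0]=0

Answer: 0 0 3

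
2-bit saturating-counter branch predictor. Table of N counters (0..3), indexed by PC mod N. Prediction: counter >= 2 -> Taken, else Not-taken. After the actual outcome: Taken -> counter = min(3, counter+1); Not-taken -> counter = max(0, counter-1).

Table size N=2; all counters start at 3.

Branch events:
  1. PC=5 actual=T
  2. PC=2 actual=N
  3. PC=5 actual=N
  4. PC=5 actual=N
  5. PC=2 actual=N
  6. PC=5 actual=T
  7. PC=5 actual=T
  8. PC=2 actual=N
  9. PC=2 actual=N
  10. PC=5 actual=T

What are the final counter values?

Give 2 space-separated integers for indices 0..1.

Ev 1: PC=5 idx=1 pred=T actual=T -> ctr[1]=3
Ev 2: PC=2 idx=0 pred=T actual=N -> ctr[0]=2
Ev 3: PC=5 idx=1 pred=T actual=N -> ctr[1]=2
Ev 4: PC=5 idx=1 pred=T actual=N -> ctr[1]=1
Ev 5: PC=2 idx=0 pred=T actual=N -> ctr[0]=1
Ev 6: PC=5 idx=1 pred=N actual=T -> ctr[1]=2
Ev 7: PC=5 idx=1 pred=T actual=T -> ctr[1]=3
Ev 8: PC=2 idx=0 pred=N actual=N -> ctr[0]=0
Ev 9: PC=2 idx=0 pred=N actual=N -> ctr[0]=0
Ev 10: PC=5 idx=1 pred=T actual=T -> ctr[1]=3

Answer: 0 3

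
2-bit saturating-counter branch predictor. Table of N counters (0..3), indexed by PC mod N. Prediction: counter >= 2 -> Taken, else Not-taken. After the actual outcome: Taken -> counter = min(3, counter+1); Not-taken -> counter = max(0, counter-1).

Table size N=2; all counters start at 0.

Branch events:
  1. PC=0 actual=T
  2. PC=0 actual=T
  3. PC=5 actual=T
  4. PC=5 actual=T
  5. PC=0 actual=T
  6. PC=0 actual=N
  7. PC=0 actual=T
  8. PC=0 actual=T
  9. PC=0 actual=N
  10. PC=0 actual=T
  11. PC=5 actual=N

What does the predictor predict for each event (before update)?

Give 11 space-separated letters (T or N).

Ev 1: PC=0 idx=0 pred=N actual=T -> ctr[0]=1
Ev 2: PC=0 idx=0 pred=N actual=T -> ctr[0]=2
Ev 3: PC=5 idx=1 pred=N actual=T -> ctr[1]=1
Ev 4: PC=5 idx=1 pred=N actual=T -> ctr[1]=2
Ev 5: PC=0 idx=0 pred=T actual=T -> ctr[0]=3
Ev 6: PC=0 idx=0 pred=T actual=N -> ctr[0]=2
Ev 7: PC=0 idx=0 pred=T actual=T -> ctr[0]=3
Ev 8: PC=0 idx=0 pred=T actual=T -> ctr[0]=3
Ev 9: PC=0 idx=0 pred=T actual=N -> ctr[0]=2
Ev 10: PC=0 idx=0 pred=T actual=T -> ctr[0]=3
Ev 11: PC=5 idx=1 pred=T actual=N -> ctr[1]=1

Answer: N N N N T T T T T T T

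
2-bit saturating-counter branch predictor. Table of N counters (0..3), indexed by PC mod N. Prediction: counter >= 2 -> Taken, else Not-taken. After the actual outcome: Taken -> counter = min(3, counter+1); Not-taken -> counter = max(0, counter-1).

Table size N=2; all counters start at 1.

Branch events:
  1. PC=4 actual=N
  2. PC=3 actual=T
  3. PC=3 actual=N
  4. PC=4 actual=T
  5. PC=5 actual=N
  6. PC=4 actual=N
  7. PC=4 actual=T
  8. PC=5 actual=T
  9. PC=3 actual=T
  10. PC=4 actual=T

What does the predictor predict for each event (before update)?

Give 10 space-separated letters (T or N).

Ev 1: PC=4 idx=0 pred=N actual=N -> ctr[0]=0
Ev 2: PC=3 idx=1 pred=N actual=T -> ctr[1]=2
Ev 3: PC=3 idx=1 pred=T actual=N -> ctr[1]=1
Ev 4: PC=4 idx=0 pred=N actual=T -> ctr[0]=1
Ev 5: PC=5 idx=1 pred=N actual=N -> ctr[1]=0
Ev 6: PC=4 idx=0 pred=N actual=N -> ctr[0]=0
Ev 7: PC=4 idx=0 pred=N actual=T -> ctr[0]=1
Ev 8: PC=5 idx=1 pred=N actual=T -> ctr[1]=1
Ev 9: PC=3 idx=1 pred=N actual=T -> ctr[1]=2
Ev 10: PC=4 idx=0 pred=N actual=T -> ctr[0]=2

Answer: N N T N N N N N N N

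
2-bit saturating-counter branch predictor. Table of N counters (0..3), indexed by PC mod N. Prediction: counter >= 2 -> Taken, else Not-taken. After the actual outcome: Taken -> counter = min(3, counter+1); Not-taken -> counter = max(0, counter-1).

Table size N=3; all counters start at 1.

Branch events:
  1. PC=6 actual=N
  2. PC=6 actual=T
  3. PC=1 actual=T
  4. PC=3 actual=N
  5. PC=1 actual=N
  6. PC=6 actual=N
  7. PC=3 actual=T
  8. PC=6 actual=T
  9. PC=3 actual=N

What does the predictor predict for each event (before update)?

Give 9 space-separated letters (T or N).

Answer: N N N N T N N N T

Derivation:
Ev 1: PC=6 idx=0 pred=N actual=N -> ctr[0]=0
Ev 2: PC=6 idx=0 pred=N actual=T -> ctr[0]=1
Ev 3: PC=1 idx=1 pred=N actual=T -> ctr[1]=2
Ev 4: PC=3 idx=0 pred=N actual=N -> ctr[0]=0
Ev 5: PC=1 idx=1 pred=T actual=N -> ctr[1]=1
Ev 6: PC=6 idx=0 pred=N actual=N -> ctr[0]=0
Ev 7: PC=3 idx=0 pred=N actual=T -> ctr[0]=1
Ev 8: PC=6 idx=0 pred=N actual=T -> ctr[0]=2
Ev 9: PC=3 idx=0 pred=T actual=N -> ctr[0]=1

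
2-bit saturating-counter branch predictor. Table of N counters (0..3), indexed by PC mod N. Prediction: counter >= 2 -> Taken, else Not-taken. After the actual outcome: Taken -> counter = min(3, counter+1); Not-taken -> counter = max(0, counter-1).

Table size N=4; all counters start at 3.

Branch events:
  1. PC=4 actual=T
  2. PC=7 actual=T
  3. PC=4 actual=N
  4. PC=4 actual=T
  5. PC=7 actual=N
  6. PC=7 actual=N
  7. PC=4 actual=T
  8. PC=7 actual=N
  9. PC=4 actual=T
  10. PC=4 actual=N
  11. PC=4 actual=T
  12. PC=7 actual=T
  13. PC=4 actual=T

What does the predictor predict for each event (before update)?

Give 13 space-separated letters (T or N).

Answer: T T T T T T T N T T T N T

Derivation:
Ev 1: PC=4 idx=0 pred=T actual=T -> ctr[0]=3
Ev 2: PC=7 idx=3 pred=T actual=T -> ctr[3]=3
Ev 3: PC=4 idx=0 pred=T actual=N -> ctr[0]=2
Ev 4: PC=4 idx=0 pred=T actual=T -> ctr[0]=3
Ev 5: PC=7 idx=3 pred=T actual=N -> ctr[3]=2
Ev 6: PC=7 idx=3 pred=T actual=N -> ctr[3]=1
Ev 7: PC=4 idx=0 pred=T actual=T -> ctr[0]=3
Ev 8: PC=7 idx=3 pred=N actual=N -> ctr[3]=0
Ev 9: PC=4 idx=0 pred=T actual=T -> ctr[0]=3
Ev 10: PC=4 idx=0 pred=T actual=N -> ctr[0]=2
Ev 11: PC=4 idx=0 pred=T actual=T -> ctr[0]=3
Ev 12: PC=7 idx=3 pred=N actual=T -> ctr[3]=1
Ev 13: PC=4 idx=0 pred=T actual=T -> ctr[0]=3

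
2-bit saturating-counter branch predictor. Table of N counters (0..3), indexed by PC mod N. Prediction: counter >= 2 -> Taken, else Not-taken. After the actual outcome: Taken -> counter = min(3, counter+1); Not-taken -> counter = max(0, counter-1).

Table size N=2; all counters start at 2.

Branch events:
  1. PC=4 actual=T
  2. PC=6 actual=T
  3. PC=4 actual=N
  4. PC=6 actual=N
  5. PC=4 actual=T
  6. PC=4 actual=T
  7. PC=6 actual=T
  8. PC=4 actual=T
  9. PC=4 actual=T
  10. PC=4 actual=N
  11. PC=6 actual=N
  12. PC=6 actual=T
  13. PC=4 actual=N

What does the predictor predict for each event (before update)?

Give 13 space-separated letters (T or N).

Ev 1: PC=4 idx=0 pred=T actual=T -> ctr[0]=3
Ev 2: PC=6 idx=0 pred=T actual=T -> ctr[0]=3
Ev 3: PC=4 idx=0 pred=T actual=N -> ctr[0]=2
Ev 4: PC=6 idx=0 pred=T actual=N -> ctr[0]=1
Ev 5: PC=4 idx=0 pred=N actual=T -> ctr[0]=2
Ev 6: PC=4 idx=0 pred=T actual=T -> ctr[0]=3
Ev 7: PC=6 idx=0 pred=T actual=T -> ctr[0]=3
Ev 8: PC=4 idx=0 pred=T actual=T -> ctr[0]=3
Ev 9: PC=4 idx=0 pred=T actual=T -> ctr[0]=3
Ev 10: PC=4 idx=0 pred=T actual=N -> ctr[0]=2
Ev 11: PC=6 idx=0 pred=T actual=N -> ctr[0]=1
Ev 12: PC=6 idx=0 pred=N actual=T -> ctr[0]=2
Ev 13: PC=4 idx=0 pred=T actual=N -> ctr[0]=1

Answer: T T T T N T T T T T T N T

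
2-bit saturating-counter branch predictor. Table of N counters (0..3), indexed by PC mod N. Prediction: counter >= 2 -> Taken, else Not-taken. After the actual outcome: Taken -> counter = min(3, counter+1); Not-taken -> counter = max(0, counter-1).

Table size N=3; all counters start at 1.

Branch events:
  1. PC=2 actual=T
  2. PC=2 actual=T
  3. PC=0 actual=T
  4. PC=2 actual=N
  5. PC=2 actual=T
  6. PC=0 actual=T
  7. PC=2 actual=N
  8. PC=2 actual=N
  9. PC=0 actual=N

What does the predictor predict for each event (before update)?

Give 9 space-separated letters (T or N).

Ev 1: PC=2 idx=2 pred=N actual=T -> ctr[2]=2
Ev 2: PC=2 idx=2 pred=T actual=T -> ctr[2]=3
Ev 3: PC=0 idx=0 pred=N actual=T -> ctr[0]=2
Ev 4: PC=2 idx=2 pred=T actual=N -> ctr[2]=2
Ev 5: PC=2 idx=2 pred=T actual=T -> ctr[2]=3
Ev 6: PC=0 idx=0 pred=T actual=T -> ctr[0]=3
Ev 7: PC=2 idx=2 pred=T actual=N -> ctr[2]=2
Ev 8: PC=2 idx=2 pred=T actual=N -> ctr[2]=1
Ev 9: PC=0 idx=0 pred=T actual=N -> ctr[0]=2

Answer: N T N T T T T T T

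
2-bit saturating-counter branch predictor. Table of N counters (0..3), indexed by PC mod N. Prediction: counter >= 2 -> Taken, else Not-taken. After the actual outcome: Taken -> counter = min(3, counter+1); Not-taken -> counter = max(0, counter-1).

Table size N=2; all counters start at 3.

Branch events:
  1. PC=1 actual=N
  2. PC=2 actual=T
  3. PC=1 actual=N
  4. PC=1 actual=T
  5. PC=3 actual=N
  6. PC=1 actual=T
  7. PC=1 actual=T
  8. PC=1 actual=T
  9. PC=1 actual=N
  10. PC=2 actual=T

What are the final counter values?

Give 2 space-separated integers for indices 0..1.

Answer: 3 2

Derivation:
Ev 1: PC=1 idx=1 pred=T actual=N -> ctr[1]=2
Ev 2: PC=2 idx=0 pred=T actual=T -> ctr[0]=3
Ev 3: PC=1 idx=1 pred=T actual=N -> ctr[1]=1
Ev 4: PC=1 idx=1 pred=N actual=T -> ctr[1]=2
Ev 5: PC=3 idx=1 pred=T actual=N -> ctr[1]=1
Ev 6: PC=1 idx=1 pred=N actual=T -> ctr[1]=2
Ev 7: PC=1 idx=1 pred=T actual=T -> ctr[1]=3
Ev 8: PC=1 idx=1 pred=T actual=T -> ctr[1]=3
Ev 9: PC=1 idx=1 pred=T actual=N -> ctr[1]=2
Ev 10: PC=2 idx=0 pred=T actual=T -> ctr[0]=3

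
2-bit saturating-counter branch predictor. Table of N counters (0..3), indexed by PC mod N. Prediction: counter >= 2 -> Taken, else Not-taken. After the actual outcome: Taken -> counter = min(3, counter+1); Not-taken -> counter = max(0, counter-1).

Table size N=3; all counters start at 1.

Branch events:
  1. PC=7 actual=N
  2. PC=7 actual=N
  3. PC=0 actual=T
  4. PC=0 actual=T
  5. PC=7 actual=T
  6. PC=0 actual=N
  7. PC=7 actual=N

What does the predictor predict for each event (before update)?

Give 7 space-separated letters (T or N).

Ev 1: PC=7 idx=1 pred=N actual=N -> ctr[1]=0
Ev 2: PC=7 idx=1 pred=N actual=N -> ctr[1]=0
Ev 3: PC=0 idx=0 pred=N actual=T -> ctr[0]=2
Ev 4: PC=0 idx=0 pred=T actual=T -> ctr[0]=3
Ev 5: PC=7 idx=1 pred=N actual=T -> ctr[1]=1
Ev 6: PC=0 idx=0 pred=T actual=N -> ctr[0]=2
Ev 7: PC=7 idx=1 pred=N actual=N -> ctr[1]=0

Answer: N N N T N T N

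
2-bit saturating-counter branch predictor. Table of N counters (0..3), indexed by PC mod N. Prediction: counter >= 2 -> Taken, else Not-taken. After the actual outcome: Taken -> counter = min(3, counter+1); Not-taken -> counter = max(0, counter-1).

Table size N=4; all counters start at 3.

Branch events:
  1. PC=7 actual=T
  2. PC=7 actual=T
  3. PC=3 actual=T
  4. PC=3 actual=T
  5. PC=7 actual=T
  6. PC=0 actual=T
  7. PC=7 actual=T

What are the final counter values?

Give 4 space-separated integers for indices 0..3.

Answer: 3 3 3 3

Derivation:
Ev 1: PC=7 idx=3 pred=T actual=T -> ctr[3]=3
Ev 2: PC=7 idx=3 pred=T actual=T -> ctr[3]=3
Ev 3: PC=3 idx=3 pred=T actual=T -> ctr[3]=3
Ev 4: PC=3 idx=3 pred=T actual=T -> ctr[3]=3
Ev 5: PC=7 idx=3 pred=T actual=T -> ctr[3]=3
Ev 6: PC=0 idx=0 pred=T actual=T -> ctr[0]=3
Ev 7: PC=7 idx=3 pred=T actual=T -> ctr[3]=3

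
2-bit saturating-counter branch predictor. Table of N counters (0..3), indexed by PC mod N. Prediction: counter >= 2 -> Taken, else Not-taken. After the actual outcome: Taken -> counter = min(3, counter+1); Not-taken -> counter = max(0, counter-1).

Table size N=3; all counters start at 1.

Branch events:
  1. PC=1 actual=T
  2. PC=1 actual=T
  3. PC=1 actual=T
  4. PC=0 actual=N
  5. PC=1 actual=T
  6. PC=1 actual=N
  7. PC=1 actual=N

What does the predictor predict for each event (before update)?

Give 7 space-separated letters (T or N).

Answer: N T T N T T T

Derivation:
Ev 1: PC=1 idx=1 pred=N actual=T -> ctr[1]=2
Ev 2: PC=1 idx=1 pred=T actual=T -> ctr[1]=3
Ev 3: PC=1 idx=1 pred=T actual=T -> ctr[1]=3
Ev 4: PC=0 idx=0 pred=N actual=N -> ctr[0]=0
Ev 5: PC=1 idx=1 pred=T actual=T -> ctr[1]=3
Ev 6: PC=1 idx=1 pred=T actual=N -> ctr[1]=2
Ev 7: PC=1 idx=1 pred=T actual=N -> ctr[1]=1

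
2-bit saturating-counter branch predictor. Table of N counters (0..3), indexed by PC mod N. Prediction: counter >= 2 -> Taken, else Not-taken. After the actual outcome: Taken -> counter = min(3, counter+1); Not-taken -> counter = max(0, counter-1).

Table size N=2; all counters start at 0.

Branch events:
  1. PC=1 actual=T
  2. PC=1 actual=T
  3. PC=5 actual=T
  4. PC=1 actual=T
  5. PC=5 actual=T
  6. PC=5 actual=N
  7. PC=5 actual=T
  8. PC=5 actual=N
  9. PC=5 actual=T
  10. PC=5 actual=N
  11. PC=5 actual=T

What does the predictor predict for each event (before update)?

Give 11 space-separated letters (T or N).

Ev 1: PC=1 idx=1 pred=N actual=T -> ctr[1]=1
Ev 2: PC=1 idx=1 pred=N actual=T -> ctr[1]=2
Ev 3: PC=5 idx=1 pred=T actual=T -> ctr[1]=3
Ev 4: PC=1 idx=1 pred=T actual=T -> ctr[1]=3
Ev 5: PC=5 idx=1 pred=T actual=T -> ctr[1]=3
Ev 6: PC=5 idx=1 pred=T actual=N -> ctr[1]=2
Ev 7: PC=5 idx=1 pred=T actual=T -> ctr[1]=3
Ev 8: PC=5 idx=1 pred=T actual=N -> ctr[1]=2
Ev 9: PC=5 idx=1 pred=T actual=T -> ctr[1]=3
Ev 10: PC=5 idx=1 pred=T actual=N -> ctr[1]=2
Ev 11: PC=5 idx=1 pred=T actual=T -> ctr[1]=3

Answer: N N T T T T T T T T T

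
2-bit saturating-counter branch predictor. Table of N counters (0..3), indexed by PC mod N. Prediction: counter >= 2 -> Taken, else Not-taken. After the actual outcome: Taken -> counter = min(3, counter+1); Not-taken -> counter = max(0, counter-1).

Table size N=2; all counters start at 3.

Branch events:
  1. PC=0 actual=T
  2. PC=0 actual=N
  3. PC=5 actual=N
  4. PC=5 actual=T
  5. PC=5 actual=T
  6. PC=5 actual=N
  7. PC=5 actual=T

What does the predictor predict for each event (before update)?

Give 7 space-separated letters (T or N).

Answer: T T T T T T T

Derivation:
Ev 1: PC=0 idx=0 pred=T actual=T -> ctr[0]=3
Ev 2: PC=0 idx=0 pred=T actual=N -> ctr[0]=2
Ev 3: PC=5 idx=1 pred=T actual=N -> ctr[1]=2
Ev 4: PC=5 idx=1 pred=T actual=T -> ctr[1]=3
Ev 5: PC=5 idx=1 pred=T actual=T -> ctr[1]=3
Ev 6: PC=5 idx=1 pred=T actual=N -> ctr[1]=2
Ev 7: PC=5 idx=1 pred=T actual=T -> ctr[1]=3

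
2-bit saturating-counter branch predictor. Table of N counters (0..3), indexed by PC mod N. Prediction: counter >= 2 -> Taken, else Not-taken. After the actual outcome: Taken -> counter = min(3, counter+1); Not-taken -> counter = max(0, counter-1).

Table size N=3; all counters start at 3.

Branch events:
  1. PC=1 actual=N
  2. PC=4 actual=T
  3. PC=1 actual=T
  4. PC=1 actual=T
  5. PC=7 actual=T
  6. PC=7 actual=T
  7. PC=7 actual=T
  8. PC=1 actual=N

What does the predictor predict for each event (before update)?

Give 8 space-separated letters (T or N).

Answer: T T T T T T T T

Derivation:
Ev 1: PC=1 idx=1 pred=T actual=N -> ctr[1]=2
Ev 2: PC=4 idx=1 pred=T actual=T -> ctr[1]=3
Ev 3: PC=1 idx=1 pred=T actual=T -> ctr[1]=3
Ev 4: PC=1 idx=1 pred=T actual=T -> ctr[1]=3
Ev 5: PC=7 idx=1 pred=T actual=T -> ctr[1]=3
Ev 6: PC=7 idx=1 pred=T actual=T -> ctr[1]=3
Ev 7: PC=7 idx=1 pred=T actual=T -> ctr[1]=3
Ev 8: PC=1 idx=1 pred=T actual=N -> ctr[1]=2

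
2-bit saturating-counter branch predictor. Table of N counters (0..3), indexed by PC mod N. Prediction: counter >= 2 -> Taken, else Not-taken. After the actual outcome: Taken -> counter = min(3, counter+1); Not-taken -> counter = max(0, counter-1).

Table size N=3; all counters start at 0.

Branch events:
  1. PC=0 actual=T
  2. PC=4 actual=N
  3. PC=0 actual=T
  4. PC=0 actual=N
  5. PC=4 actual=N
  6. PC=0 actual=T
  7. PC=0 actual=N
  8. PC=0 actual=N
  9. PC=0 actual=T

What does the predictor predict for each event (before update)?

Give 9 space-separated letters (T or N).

Ev 1: PC=0 idx=0 pred=N actual=T -> ctr[0]=1
Ev 2: PC=4 idx=1 pred=N actual=N -> ctr[1]=0
Ev 3: PC=0 idx=0 pred=N actual=T -> ctr[0]=2
Ev 4: PC=0 idx=0 pred=T actual=N -> ctr[0]=1
Ev 5: PC=4 idx=1 pred=N actual=N -> ctr[1]=0
Ev 6: PC=0 idx=0 pred=N actual=T -> ctr[0]=2
Ev 7: PC=0 idx=0 pred=T actual=N -> ctr[0]=1
Ev 8: PC=0 idx=0 pred=N actual=N -> ctr[0]=0
Ev 9: PC=0 idx=0 pred=N actual=T -> ctr[0]=1

Answer: N N N T N N T N N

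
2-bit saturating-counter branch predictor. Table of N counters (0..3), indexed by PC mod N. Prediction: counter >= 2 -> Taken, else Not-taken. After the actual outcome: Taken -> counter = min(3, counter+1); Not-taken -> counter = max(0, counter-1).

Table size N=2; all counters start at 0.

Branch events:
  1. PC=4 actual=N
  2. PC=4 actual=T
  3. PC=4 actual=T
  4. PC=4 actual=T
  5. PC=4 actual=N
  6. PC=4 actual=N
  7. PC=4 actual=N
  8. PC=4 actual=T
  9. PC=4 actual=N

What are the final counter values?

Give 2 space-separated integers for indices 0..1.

Answer: 0 0

Derivation:
Ev 1: PC=4 idx=0 pred=N actual=N -> ctr[0]=0
Ev 2: PC=4 idx=0 pred=N actual=T -> ctr[0]=1
Ev 3: PC=4 idx=0 pred=N actual=T -> ctr[0]=2
Ev 4: PC=4 idx=0 pred=T actual=T -> ctr[0]=3
Ev 5: PC=4 idx=0 pred=T actual=N -> ctr[0]=2
Ev 6: PC=4 idx=0 pred=T actual=N -> ctr[0]=1
Ev 7: PC=4 idx=0 pred=N actual=N -> ctr[0]=0
Ev 8: PC=4 idx=0 pred=N actual=T -> ctr[0]=1
Ev 9: PC=4 idx=0 pred=N actual=N -> ctr[0]=0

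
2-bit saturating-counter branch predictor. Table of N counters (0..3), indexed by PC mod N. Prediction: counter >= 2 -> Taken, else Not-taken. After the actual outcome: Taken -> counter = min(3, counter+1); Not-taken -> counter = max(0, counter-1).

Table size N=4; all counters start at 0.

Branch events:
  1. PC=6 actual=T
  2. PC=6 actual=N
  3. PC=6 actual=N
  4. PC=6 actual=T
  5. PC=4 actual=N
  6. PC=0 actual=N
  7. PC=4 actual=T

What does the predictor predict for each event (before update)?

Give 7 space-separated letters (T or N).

Answer: N N N N N N N

Derivation:
Ev 1: PC=6 idx=2 pred=N actual=T -> ctr[2]=1
Ev 2: PC=6 idx=2 pred=N actual=N -> ctr[2]=0
Ev 3: PC=6 idx=2 pred=N actual=N -> ctr[2]=0
Ev 4: PC=6 idx=2 pred=N actual=T -> ctr[2]=1
Ev 5: PC=4 idx=0 pred=N actual=N -> ctr[0]=0
Ev 6: PC=0 idx=0 pred=N actual=N -> ctr[0]=0
Ev 7: PC=4 idx=0 pred=N actual=T -> ctr[0]=1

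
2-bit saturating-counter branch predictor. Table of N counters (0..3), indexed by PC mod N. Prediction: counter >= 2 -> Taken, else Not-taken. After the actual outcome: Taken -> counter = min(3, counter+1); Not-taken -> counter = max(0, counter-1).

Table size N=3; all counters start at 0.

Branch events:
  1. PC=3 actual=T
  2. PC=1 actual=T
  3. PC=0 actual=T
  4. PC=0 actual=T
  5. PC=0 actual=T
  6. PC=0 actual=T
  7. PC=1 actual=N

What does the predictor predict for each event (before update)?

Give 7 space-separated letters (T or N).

Ev 1: PC=3 idx=0 pred=N actual=T -> ctr[0]=1
Ev 2: PC=1 idx=1 pred=N actual=T -> ctr[1]=1
Ev 3: PC=0 idx=0 pred=N actual=T -> ctr[0]=2
Ev 4: PC=0 idx=0 pred=T actual=T -> ctr[0]=3
Ev 5: PC=0 idx=0 pred=T actual=T -> ctr[0]=3
Ev 6: PC=0 idx=0 pred=T actual=T -> ctr[0]=3
Ev 7: PC=1 idx=1 pred=N actual=N -> ctr[1]=0

Answer: N N N T T T N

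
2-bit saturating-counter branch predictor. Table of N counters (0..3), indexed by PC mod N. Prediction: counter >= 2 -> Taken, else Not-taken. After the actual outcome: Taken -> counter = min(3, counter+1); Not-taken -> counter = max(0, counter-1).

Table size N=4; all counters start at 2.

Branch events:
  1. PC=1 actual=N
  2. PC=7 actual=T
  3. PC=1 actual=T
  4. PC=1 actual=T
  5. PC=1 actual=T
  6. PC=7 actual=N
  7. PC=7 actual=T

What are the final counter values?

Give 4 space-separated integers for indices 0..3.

Answer: 2 3 2 3

Derivation:
Ev 1: PC=1 idx=1 pred=T actual=N -> ctr[1]=1
Ev 2: PC=7 idx=3 pred=T actual=T -> ctr[3]=3
Ev 3: PC=1 idx=1 pred=N actual=T -> ctr[1]=2
Ev 4: PC=1 idx=1 pred=T actual=T -> ctr[1]=3
Ev 5: PC=1 idx=1 pred=T actual=T -> ctr[1]=3
Ev 6: PC=7 idx=3 pred=T actual=N -> ctr[3]=2
Ev 7: PC=7 idx=3 pred=T actual=T -> ctr[3]=3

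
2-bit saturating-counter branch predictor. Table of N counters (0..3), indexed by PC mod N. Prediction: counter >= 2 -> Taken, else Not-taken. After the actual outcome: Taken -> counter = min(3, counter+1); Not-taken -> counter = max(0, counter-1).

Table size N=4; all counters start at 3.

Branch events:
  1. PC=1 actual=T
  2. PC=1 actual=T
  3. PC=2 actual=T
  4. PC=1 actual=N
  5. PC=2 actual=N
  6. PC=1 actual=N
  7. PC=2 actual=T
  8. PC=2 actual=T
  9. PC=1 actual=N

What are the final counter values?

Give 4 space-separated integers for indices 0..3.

Ev 1: PC=1 idx=1 pred=T actual=T -> ctr[1]=3
Ev 2: PC=1 idx=1 pred=T actual=T -> ctr[1]=3
Ev 3: PC=2 idx=2 pred=T actual=T -> ctr[2]=3
Ev 4: PC=1 idx=1 pred=T actual=N -> ctr[1]=2
Ev 5: PC=2 idx=2 pred=T actual=N -> ctr[2]=2
Ev 6: PC=1 idx=1 pred=T actual=N -> ctr[1]=1
Ev 7: PC=2 idx=2 pred=T actual=T -> ctr[2]=3
Ev 8: PC=2 idx=2 pred=T actual=T -> ctr[2]=3
Ev 9: PC=1 idx=1 pred=N actual=N -> ctr[1]=0

Answer: 3 0 3 3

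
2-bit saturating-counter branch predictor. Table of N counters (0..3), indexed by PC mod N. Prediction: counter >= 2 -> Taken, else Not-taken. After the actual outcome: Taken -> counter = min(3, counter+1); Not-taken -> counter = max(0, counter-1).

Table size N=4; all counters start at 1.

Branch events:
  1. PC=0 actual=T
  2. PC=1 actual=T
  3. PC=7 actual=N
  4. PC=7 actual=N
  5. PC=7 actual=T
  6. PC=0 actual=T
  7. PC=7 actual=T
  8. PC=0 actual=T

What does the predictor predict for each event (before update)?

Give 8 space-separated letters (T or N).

Ev 1: PC=0 idx=0 pred=N actual=T -> ctr[0]=2
Ev 2: PC=1 idx=1 pred=N actual=T -> ctr[1]=2
Ev 3: PC=7 idx=3 pred=N actual=N -> ctr[3]=0
Ev 4: PC=7 idx=3 pred=N actual=N -> ctr[3]=0
Ev 5: PC=7 idx=3 pred=N actual=T -> ctr[3]=1
Ev 6: PC=0 idx=0 pred=T actual=T -> ctr[0]=3
Ev 7: PC=7 idx=3 pred=N actual=T -> ctr[3]=2
Ev 8: PC=0 idx=0 pred=T actual=T -> ctr[0]=3

Answer: N N N N N T N T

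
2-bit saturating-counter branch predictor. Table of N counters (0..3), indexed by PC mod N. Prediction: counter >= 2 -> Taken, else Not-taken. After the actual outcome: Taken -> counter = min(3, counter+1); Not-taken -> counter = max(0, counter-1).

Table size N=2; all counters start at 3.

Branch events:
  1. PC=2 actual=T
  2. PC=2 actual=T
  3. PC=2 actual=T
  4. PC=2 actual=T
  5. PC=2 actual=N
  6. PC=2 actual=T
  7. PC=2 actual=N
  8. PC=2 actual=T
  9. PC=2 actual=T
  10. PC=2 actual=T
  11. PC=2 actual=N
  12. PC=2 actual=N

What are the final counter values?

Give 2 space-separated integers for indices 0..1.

Answer: 1 3

Derivation:
Ev 1: PC=2 idx=0 pred=T actual=T -> ctr[0]=3
Ev 2: PC=2 idx=0 pred=T actual=T -> ctr[0]=3
Ev 3: PC=2 idx=0 pred=T actual=T -> ctr[0]=3
Ev 4: PC=2 idx=0 pred=T actual=T -> ctr[0]=3
Ev 5: PC=2 idx=0 pred=T actual=N -> ctr[0]=2
Ev 6: PC=2 idx=0 pred=T actual=T -> ctr[0]=3
Ev 7: PC=2 idx=0 pred=T actual=N -> ctr[0]=2
Ev 8: PC=2 idx=0 pred=T actual=T -> ctr[0]=3
Ev 9: PC=2 idx=0 pred=T actual=T -> ctr[0]=3
Ev 10: PC=2 idx=0 pred=T actual=T -> ctr[0]=3
Ev 11: PC=2 idx=0 pred=T actual=N -> ctr[0]=2
Ev 12: PC=2 idx=0 pred=T actual=N -> ctr[0]=1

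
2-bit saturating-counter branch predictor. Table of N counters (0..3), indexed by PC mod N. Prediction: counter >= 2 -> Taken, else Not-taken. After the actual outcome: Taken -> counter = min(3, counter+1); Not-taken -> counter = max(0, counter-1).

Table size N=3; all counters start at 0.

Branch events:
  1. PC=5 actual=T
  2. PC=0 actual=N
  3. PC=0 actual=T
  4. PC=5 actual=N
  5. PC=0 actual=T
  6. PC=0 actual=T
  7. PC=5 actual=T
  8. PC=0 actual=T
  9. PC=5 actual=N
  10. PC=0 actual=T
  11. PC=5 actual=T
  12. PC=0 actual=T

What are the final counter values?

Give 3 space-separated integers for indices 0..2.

Answer: 3 0 1

Derivation:
Ev 1: PC=5 idx=2 pred=N actual=T -> ctr[2]=1
Ev 2: PC=0 idx=0 pred=N actual=N -> ctr[0]=0
Ev 3: PC=0 idx=0 pred=N actual=T -> ctr[0]=1
Ev 4: PC=5 idx=2 pred=N actual=N -> ctr[2]=0
Ev 5: PC=0 idx=0 pred=N actual=T -> ctr[0]=2
Ev 6: PC=0 idx=0 pred=T actual=T -> ctr[0]=3
Ev 7: PC=5 idx=2 pred=N actual=T -> ctr[2]=1
Ev 8: PC=0 idx=0 pred=T actual=T -> ctr[0]=3
Ev 9: PC=5 idx=2 pred=N actual=N -> ctr[2]=0
Ev 10: PC=0 idx=0 pred=T actual=T -> ctr[0]=3
Ev 11: PC=5 idx=2 pred=N actual=T -> ctr[2]=1
Ev 12: PC=0 idx=0 pred=T actual=T -> ctr[0]=3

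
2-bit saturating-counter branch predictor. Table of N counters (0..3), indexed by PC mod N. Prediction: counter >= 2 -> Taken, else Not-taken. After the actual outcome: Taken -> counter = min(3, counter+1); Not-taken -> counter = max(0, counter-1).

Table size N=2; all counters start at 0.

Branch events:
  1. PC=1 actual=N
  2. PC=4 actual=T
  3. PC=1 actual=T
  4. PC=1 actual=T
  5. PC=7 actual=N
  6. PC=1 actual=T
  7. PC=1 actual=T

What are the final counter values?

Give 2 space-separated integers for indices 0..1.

Answer: 1 3

Derivation:
Ev 1: PC=1 idx=1 pred=N actual=N -> ctr[1]=0
Ev 2: PC=4 idx=0 pred=N actual=T -> ctr[0]=1
Ev 3: PC=1 idx=1 pred=N actual=T -> ctr[1]=1
Ev 4: PC=1 idx=1 pred=N actual=T -> ctr[1]=2
Ev 5: PC=7 idx=1 pred=T actual=N -> ctr[1]=1
Ev 6: PC=1 idx=1 pred=N actual=T -> ctr[1]=2
Ev 7: PC=1 idx=1 pred=T actual=T -> ctr[1]=3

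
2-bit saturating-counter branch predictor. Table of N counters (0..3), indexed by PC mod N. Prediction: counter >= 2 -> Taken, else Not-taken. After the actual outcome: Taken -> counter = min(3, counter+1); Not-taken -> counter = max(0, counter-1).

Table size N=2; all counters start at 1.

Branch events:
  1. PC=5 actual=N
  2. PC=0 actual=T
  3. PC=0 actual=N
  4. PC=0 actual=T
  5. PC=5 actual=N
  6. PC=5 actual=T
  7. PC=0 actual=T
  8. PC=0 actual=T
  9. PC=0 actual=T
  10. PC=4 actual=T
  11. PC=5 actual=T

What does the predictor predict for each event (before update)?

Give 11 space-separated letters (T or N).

Ev 1: PC=5 idx=1 pred=N actual=N -> ctr[1]=0
Ev 2: PC=0 idx=0 pred=N actual=T -> ctr[0]=2
Ev 3: PC=0 idx=0 pred=T actual=N -> ctr[0]=1
Ev 4: PC=0 idx=0 pred=N actual=T -> ctr[0]=2
Ev 5: PC=5 idx=1 pred=N actual=N -> ctr[1]=0
Ev 6: PC=5 idx=1 pred=N actual=T -> ctr[1]=1
Ev 7: PC=0 idx=0 pred=T actual=T -> ctr[0]=3
Ev 8: PC=0 idx=0 pred=T actual=T -> ctr[0]=3
Ev 9: PC=0 idx=0 pred=T actual=T -> ctr[0]=3
Ev 10: PC=4 idx=0 pred=T actual=T -> ctr[0]=3
Ev 11: PC=5 idx=1 pred=N actual=T -> ctr[1]=2

Answer: N N T N N N T T T T N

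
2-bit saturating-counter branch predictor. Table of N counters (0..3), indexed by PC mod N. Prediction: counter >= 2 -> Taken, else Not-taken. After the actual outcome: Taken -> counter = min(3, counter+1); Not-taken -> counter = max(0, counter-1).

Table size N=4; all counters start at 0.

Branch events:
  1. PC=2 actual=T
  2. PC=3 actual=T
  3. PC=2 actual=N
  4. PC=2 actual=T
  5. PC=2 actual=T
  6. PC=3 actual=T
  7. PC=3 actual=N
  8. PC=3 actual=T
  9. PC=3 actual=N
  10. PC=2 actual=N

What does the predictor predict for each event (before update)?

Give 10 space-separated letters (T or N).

Answer: N N N N N N T N T T

Derivation:
Ev 1: PC=2 idx=2 pred=N actual=T -> ctr[2]=1
Ev 2: PC=3 idx=3 pred=N actual=T -> ctr[3]=1
Ev 3: PC=2 idx=2 pred=N actual=N -> ctr[2]=0
Ev 4: PC=2 idx=2 pred=N actual=T -> ctr[2]=1
Ev 5: PC=2 idx=2 pred=N actual=T -> ctr[2]=2
Ev 6: PC=3 idx=3 pred=N actual=T -> ctr[3]=2
Ev 7: PC=3 idx=3 pred=T actual=N -> ctr[3]=1
Ev 8: PC=3 idx=3 pred=N actual=T -> ctr[3]=2
Ev 9: PC=3 idx=3 pred=T actual=N -> ctr[3]=1
Ev 10: PC=2 idx=2 pred=T actual=N -> ctr[2]=1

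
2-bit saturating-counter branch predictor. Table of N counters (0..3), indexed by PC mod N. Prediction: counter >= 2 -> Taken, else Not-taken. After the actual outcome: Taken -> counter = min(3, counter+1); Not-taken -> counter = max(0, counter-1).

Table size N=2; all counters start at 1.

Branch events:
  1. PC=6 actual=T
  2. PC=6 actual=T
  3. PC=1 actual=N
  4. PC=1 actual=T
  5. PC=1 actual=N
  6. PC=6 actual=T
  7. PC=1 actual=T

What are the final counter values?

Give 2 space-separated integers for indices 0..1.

Ev 1: PC=6 idx=0 pred=N actual=T -> ctr[0]=2
Ev 2: PC=6 idx=0 pred=T actual=T -> ctr[0]=3
Ev 3: PC=1 idx=1 pred=N actual=N -> ctr[1]=0
Ev 4: PC=1 idx=1 pred=N actual=T -> ctr[1]=1
Ev 5: PC=1 idx=1 pred=N actual=N -> ctr[1]=0
Ev 6: PC=6 idx=0 pred=T actual=T -> ctr[0]=3
Ev 7: PC=1 idx=1 pred=N actual=T -> ctr[1]=1

Answer: 3 1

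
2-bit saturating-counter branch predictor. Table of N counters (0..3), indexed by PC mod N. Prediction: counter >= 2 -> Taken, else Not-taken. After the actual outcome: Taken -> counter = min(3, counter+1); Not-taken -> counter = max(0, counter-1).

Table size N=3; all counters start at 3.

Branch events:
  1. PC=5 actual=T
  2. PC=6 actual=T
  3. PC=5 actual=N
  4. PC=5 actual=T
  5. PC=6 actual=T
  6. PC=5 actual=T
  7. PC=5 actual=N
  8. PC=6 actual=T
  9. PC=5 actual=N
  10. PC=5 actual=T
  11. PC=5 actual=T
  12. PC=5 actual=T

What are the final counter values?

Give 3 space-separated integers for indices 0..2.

Answer: 3 3 3

Derivation:
Ev 1: PC=5 idx=2 pred=T actual=T -> ctr[2]=3
Ev 2: PC=6 idx=0 pred=T actual=T -> ctr[0]=3
Ev 3: PC=5 idx=2 pred=T actual=N -> ctr[2]=2
Ev 4: PC=5 idx=2 pred=T actual=T -> ctr[2]=3
Ev 5: PC=6 idx=0 pred=T actual=T -> ctr[0]=3
Ev 6: PC=5 idx=2 pred=T actual=T -> ctr[2]=3
Ev 7: PC=5 idx=2 pred=T actual=N -> ctr[2]=2
Ev 8: PC=6 idx=0 pred=T actual=T -> ctr[0]=3
Ev 9: PC=5 idx=2 pred=T actual=N -> ctr[2]=1
Ev 10: PC=5 idx=2 pred=N actual=T -> ctr[2]=2
Ev 11: PC=5 idx=2 pred=T actual=T -> ctr[2]=3
Ev 12: PC=5 idx=2 pred=T actual=T -> ctr[2]=3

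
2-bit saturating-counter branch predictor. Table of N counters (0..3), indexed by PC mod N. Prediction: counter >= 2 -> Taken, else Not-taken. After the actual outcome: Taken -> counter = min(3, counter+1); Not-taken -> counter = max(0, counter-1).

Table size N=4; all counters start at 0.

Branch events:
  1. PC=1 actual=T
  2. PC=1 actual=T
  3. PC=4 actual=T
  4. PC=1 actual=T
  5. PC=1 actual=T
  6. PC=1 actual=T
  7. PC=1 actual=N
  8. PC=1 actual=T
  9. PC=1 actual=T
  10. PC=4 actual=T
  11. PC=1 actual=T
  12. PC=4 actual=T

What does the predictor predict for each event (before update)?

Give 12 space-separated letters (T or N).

Ev 1: PC=1 idx=1 pred=N actual=T -> ctr[1]=1
Ev 2: PC=1 idx=1 pred=N actual=T -> ctr[1]=2
Ev 3: PC=4 idx=0 pred=N actual=T -> ctr[0]=1
Ev 4: PC=1 idx=1 pred=T actual=T -> ctr[1]=3
Ev 5: PC=1 idx=1 pred=T actual=T -> ctr[1]=3
Ev 6: PC=1 idx=1 pred=T actual=T -> ctr[1]=3
Ev 7: PC=1 idx=1 pred=T actual=N -> ctr[1]=2
Ev 8: PC=1 idx=1 pred=T actual=T -> ctr[1]=3
Ev 9: PC=1 idx=1 pred=T actual=T -> ctr[1]=3
Ev 10: PC=4 idx=0 pred=N actual=T -> ctr[0]=2
Ev 11: PC=1 idx=1 pred=T actual=T -> ctr[1]=3
Ev 12: PC=4 idx=0 pred=T actual=T -> ctr[0]=3

Answer: N N N T T T T T T N T T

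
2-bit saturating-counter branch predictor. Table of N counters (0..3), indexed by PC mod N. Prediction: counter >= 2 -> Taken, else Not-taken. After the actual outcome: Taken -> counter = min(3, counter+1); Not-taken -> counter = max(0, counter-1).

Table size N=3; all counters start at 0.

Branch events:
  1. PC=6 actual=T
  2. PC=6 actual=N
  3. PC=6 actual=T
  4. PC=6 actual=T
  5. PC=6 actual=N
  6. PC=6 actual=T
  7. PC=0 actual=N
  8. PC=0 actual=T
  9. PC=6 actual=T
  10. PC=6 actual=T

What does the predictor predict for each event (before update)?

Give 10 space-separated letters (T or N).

Answer: N N N N T N T N T T

Derivation:
Ev 1: PC=6 idx=0 pred=N actual=T -> ctr[0]=1
Ev 2: PC=6 idx=0 pred=N actual=N -> ctr[0]=0
Ev 3: PC=6 idx=0 pred=N actual=T -> ctr[0]=1
Ev 4: PC=6 idx=0 pred=N actual=T -> ctr[0]=2
Ev 5: PC=6 idx=0 pred=T actual=N -> ctr[0]=1
Ev 6: PC=6 idx=0 pred=N actual=T -> ctr[0]=2
Ev 7: PC=0 idx=0 pred=T actual=N -> ctr[0]=1
Ev 8: PC=0 idx=0 pred=N actual=T -> ctr[0]=2
Ev 9: PC=6 idx=0 pred=T actual=T -> ctr[0]=3
Ev 10: PC=6 idx=0 pred=T actual=T -> ctr[0]=3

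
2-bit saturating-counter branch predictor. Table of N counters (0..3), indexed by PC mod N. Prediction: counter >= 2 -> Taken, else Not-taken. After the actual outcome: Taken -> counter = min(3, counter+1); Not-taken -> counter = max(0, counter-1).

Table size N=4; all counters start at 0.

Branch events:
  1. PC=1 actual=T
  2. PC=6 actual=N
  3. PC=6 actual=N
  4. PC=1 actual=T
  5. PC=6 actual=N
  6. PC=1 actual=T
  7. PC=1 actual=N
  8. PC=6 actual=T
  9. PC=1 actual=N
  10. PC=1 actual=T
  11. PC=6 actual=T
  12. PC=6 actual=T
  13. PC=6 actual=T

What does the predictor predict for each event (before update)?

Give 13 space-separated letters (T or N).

Ev 1: PC=1 idx=1 pred=N actual=T -> ctr[1]=1
Ev 2: PC=6 idx=2 pred=N actual=N -> ctr[2]=0
Ev 3: PC=6 idx=2 pred=N actual=N -> ctr[2]=0
Ev 4: PC=1 idx=1 pred=N actual=T -> ctr[1]=2
Ev 5: PC=6 idx=2 pred=N actual=N -> ctr[2]=0
Ev 6: PC=1 idx=1 pred=T actual=T -> ctr[1]=3
Ev 7: PC=1 idx=1 pred=T actual=N -> ctr[1]=2
Ev 8: PC=6 idx=2 pred=N actual=T -> ctr[2]=1
Ev 9: PC=1 idx=1 pred=T actual=N -> ctr[1]=1
Ev 10: PC=1 idx=1 pred=N actual=T -> ctr[1]=2
Ev 11: PC=6 idx=2 pred=N actual=T -> ctr[2]=2
Ev 12: PC=6 idx=2 pred=T actual=T -> ctr[2]=3
Ev 13: PC=6 idx=2 pred=T actual=T -> ctr[2]=3

Answer: N N N N N T T N T N N T T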